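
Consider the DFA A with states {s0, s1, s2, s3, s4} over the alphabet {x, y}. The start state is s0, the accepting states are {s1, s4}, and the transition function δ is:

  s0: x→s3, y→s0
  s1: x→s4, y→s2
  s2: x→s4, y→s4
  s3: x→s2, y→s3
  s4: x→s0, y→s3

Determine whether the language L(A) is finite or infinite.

infinite

State s0 is reachable from the start and can reach an accepting state, and it lies on the cycle s0 → s0.
Traversing that cycle any number of times yields accepted strings of unbounded length, so the language is infinite.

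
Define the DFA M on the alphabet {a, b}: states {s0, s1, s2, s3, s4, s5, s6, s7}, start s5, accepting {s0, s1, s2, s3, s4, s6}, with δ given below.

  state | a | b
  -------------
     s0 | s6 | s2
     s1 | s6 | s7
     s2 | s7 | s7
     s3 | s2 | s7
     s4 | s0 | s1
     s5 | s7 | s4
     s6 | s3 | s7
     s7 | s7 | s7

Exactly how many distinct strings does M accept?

10

The useful subgraph on states {s0, s1, s2, s3, s4, s5, s6} is acyclic, so L(M) is finite; the longest accepting path visits 6 useful states, giving maximum string length 5.
Counting accepting paths from s5 by length: 1 of length 1, 2 of length 2, 3 of length 3, 2 of length 4, 2 of length 5. Total 10.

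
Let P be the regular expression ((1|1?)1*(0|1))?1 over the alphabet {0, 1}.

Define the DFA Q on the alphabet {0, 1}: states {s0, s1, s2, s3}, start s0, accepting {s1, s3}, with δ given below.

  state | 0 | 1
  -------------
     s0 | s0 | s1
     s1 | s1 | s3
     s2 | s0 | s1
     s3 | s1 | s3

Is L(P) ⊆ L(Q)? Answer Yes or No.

Yes

Converting the expression P to a DFA (subset construction, then merging equivalent states) gives the minimal DFA with states {p0, p1, p2, p3, p4}, start state p0, accepting states {p2, p4} and transitions p0: 0→p1, 1→p2; p1: 0→p3, 1→p4; p2: 0→p1, 1→p2; p3: 0→p3, 1→p3; p4: 0→p3, 1→p3.
Exploring the product automaton P × Q from the start pair (p0, s0), following both machines on each input symbol, reaches 10 state pairs: (p0, s0), (p1, s0), (p2, s1), (p3, s0), (p4, s1), (p1, s1), (p2, s3), (p3, s1), (p3, s3), (p4, s3).
P accepts in {p2, p4} and Q accepts in {s1, s3}. The reachable pairs whose P-component is accepting are (p2, s1), (p4, s1), (p2, s3), (p4, s3); in each of them the Q-component is accepting too, so the product for L(P) \ L(Q) (P-component accepting, Q-component rejecting) has no reachable accepting pair and the difference is empty.
Hence every string in L(P) is also in L(Q).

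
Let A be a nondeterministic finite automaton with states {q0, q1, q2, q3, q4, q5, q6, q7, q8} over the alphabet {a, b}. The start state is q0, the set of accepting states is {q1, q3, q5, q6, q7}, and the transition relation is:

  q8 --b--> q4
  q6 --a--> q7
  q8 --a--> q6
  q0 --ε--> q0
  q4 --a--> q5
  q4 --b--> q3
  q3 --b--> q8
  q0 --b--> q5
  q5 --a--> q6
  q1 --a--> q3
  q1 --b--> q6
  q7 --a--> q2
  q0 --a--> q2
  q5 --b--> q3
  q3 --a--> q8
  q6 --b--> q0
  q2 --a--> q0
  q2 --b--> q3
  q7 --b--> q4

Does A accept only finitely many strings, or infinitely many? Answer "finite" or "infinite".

infinite

State q0 is reachable from the start and can reach an accepting state, and it lies on the cycle q0 → q2 → q0.
Traversing that cycle any number of times yields accepted strings of unbounded length, so the language is infinite.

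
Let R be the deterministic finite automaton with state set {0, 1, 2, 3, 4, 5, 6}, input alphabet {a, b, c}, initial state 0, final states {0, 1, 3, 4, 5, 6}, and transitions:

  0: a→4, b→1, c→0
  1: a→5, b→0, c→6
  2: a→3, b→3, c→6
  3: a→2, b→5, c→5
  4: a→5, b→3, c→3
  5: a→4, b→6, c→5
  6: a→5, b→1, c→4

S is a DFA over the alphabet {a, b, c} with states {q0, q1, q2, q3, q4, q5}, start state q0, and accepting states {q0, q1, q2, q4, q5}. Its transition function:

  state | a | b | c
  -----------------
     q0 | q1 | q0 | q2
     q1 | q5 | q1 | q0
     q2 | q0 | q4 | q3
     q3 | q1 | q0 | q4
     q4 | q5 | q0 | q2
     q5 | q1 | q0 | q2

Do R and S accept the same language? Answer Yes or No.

No

The string cc is accepted by R but rejected by S.
So L(R) ≠ L(S).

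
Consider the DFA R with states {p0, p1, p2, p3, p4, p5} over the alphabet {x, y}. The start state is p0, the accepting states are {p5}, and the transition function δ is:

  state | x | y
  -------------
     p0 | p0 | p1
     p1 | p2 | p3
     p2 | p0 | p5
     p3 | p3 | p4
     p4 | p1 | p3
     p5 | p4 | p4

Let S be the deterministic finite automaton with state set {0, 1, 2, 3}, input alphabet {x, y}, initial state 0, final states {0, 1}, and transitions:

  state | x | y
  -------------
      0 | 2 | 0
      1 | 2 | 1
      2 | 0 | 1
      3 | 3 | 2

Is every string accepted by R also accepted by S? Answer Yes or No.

Exploring the product automaton R × S from the start pair (p0, 0), following both machines on each input symbol, reaches 15 state pairs: (p0, 0), (p0, 2), (p1, 0), (p1, 1), (p2, 2), (p3, 0), (p3, 1), (p5, 1), (p3, 2), (p4, 0), (p4, 1), (p4, 2), (p1, 2), (p2, 0), (p5, 0).
R accepts in {p5} and S accepts in {0, 1}. The reachable pairs whose R-component is accepting are (p5, 1), (p5, 0); in each of them the S-component is accepting too, so the product for L(R) \ L(S) (R-component accepting, S-component rejecting) has no reachable accepting pair and the difference is empty.
Hence every string in L(R) is also in L(S).

Yes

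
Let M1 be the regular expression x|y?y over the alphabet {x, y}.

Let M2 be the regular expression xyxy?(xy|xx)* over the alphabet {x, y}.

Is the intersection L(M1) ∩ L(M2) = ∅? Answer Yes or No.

Yes

Converting the expression M1 to a DFA (subset construction, then merging equivalent states) gives the minimal DFA with states {r0, r1, r2, r3}, start state r0, accepting states {r1, r2} and transitions r0: x→r1, y→r2; r1: x→r3, y→r3; r2: x→r3, y→r1; r3: x→r3, y→r3.
Converting the expression M2 to a DFA (subset construction, then merging equivalent states) gives the minimal DFA with states {t0, t1, t2, t3, t4, t5, t6}, start state t0, accepting states {t4, t6} and transitions t0: x→t1, y→t2; t1: x→t2, y→t3; t2: x→t2, y→t2; t3: x→t4, y→t2; t4: x→t5, y→t6; t5: x→t6, y→t6; t6: x→t5, y→t2.
Exploring the product automaton M1 × M2 from the start pair (r0, t0), following both machines on each input symbol, reaches 9 state pairs: (r0, t0), (r1, t1), (r2, t2), (r3, t2), (r3, t3), (r1, t2), (r3, t4), (r3, t5), (r3, t6).
M1 accepts in {r1, r2} and M2 accepts in {t4, t6}; no reachable pair has both components accepting, so no string drives both machines to acceptance simultaneously and L(M1) ∩ L(M2) = ∅.
So no string is accepted by both, and the intersection is empty.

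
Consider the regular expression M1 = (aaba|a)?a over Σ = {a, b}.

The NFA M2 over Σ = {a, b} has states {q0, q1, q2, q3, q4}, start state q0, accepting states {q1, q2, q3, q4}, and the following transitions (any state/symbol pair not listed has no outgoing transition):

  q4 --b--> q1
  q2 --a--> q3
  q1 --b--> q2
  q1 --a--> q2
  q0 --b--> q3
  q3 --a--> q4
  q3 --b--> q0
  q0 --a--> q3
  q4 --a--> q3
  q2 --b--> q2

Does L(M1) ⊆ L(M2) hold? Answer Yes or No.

Yes

Converting the expression M1 to a DFA (subset construction, then merging equivalent states) gives the minimal DFA with states {r0, r1, r2, r3, r4, r5, r6}, start state r0, accepting states {r1, r3, r6} and transitions r0: a→r1, b→r2; r1: a→r3, b→r2; r2: a→r2, b→r2; r3: a→r2, b→r4; r4: a→r5, b→r2; r5: a→r6, b→r2; r6: a→r2, b→r2.
Exploring the product automaton M1 × M2 from the start pair (r0, q0), following both machines on each input symbol, reaches 11 state pairs: (r0, q0), (r1, q3), (r2, q3), (r3, q4), (r2, q0), (r2, q4), (r4, q1), (r2, q1), (r5, q2), (r2, q2), (r6, q3).
M1 accepts in {r1, r3, r6} and M2 accepts in {q1, q2, q3, q4}. The reachable pairs whose M1-component is accepting are (r1, q3), (r3, q4), (r6, q3); in each of them the M2-component is accepting too, so the product for L(M1) \ L(M2) (M1-component accepting, M2-component rejecting) has no reachable accepting pair and the difference is empty.
Hence every string in L(M1) is also in L(M2).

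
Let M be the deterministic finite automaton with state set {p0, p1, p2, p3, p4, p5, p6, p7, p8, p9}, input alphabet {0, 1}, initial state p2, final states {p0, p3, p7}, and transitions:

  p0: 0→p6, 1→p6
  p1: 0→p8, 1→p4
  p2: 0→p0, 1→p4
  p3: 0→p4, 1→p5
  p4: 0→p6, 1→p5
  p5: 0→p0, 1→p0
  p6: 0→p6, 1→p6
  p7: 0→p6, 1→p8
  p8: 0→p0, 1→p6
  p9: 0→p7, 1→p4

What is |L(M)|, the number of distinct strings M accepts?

The useful subgraph on states {p0, p2, p4, p5} is acyclic, so L(M) is finite; the longest accepting path visits 4 useful states, giving maximum string length 3.
Counting accepting paths from p2 by length: 1 of length 1, 2 of length 3. Total 3.

3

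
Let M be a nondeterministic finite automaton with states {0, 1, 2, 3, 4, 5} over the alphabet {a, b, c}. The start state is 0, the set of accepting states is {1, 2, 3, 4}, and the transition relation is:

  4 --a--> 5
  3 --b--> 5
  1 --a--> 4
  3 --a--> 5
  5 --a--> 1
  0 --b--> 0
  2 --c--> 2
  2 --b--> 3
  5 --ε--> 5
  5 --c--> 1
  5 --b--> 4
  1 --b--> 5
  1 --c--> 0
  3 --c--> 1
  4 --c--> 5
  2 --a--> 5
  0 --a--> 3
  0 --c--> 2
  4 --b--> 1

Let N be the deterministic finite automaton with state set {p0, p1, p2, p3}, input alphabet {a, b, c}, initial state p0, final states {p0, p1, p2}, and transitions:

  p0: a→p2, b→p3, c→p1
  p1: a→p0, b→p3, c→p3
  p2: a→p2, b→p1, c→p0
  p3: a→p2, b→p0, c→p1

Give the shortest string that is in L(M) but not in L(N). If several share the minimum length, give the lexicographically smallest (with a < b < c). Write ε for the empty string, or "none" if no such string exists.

The string cb is accepted by M but not by N.
No shorter string lies in the difference, and cb is the lexicographically first length-2 string in L(M) \ L(N).

cb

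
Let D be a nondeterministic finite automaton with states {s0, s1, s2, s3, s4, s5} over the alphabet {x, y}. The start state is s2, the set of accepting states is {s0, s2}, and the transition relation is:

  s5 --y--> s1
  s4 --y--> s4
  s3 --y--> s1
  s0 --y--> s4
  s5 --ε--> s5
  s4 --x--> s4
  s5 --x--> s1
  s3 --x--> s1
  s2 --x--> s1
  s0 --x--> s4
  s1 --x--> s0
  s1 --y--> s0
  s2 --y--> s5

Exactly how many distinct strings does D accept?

The useful subgraph on states {s0, s1, s2, s5} is acyclic, so L(D) is finite; the longest accepting path visits 4 useful states, giving maximum string length 3.
Counting accepting paths from s2 by length: 1 of length 0, 2 of length 2, 4 of length 3. Total 7.

7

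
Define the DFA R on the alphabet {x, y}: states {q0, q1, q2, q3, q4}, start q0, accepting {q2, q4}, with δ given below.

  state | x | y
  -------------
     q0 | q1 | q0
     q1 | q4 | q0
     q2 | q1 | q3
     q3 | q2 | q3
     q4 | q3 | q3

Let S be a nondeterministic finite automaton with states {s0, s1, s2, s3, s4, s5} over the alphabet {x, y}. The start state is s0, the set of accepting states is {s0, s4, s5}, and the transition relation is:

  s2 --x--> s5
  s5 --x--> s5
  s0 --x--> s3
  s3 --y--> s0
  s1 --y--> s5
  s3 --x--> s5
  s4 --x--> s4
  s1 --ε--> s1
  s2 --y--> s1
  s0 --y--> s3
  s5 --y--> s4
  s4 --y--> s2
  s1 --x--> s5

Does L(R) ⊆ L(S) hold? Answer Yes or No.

Exploring the product automaton R × S from the start pair (q0, s0), following both machines on each input symbol, reaches 17 state pairs: (q0, s0), (q1, s3), (q0, s3), (q4, s5), (q1, s5), (q3, s5), (q3, s4), (q0, s4), (q2, s5), (q2, s4), (q3, s2), (q1, s4), (q0, s2), (q3, s1), (q4, s4), (q0, s1), (q0, s5).
R accepts in {q2, q4} and S accepts in {s0, s4, s5}. The reachable pairs whose R-component is accepting are (q4, s5), (q2, s5), (q2, s4), (q4, s4); in each of them the S-component is accepting too, so the product for L(R) \ L(S) (R-component accepting, S-component rejecting) has no reachable accepting pair and the difference is empty.
Hence every string in L(R) is also in L(S).

Yes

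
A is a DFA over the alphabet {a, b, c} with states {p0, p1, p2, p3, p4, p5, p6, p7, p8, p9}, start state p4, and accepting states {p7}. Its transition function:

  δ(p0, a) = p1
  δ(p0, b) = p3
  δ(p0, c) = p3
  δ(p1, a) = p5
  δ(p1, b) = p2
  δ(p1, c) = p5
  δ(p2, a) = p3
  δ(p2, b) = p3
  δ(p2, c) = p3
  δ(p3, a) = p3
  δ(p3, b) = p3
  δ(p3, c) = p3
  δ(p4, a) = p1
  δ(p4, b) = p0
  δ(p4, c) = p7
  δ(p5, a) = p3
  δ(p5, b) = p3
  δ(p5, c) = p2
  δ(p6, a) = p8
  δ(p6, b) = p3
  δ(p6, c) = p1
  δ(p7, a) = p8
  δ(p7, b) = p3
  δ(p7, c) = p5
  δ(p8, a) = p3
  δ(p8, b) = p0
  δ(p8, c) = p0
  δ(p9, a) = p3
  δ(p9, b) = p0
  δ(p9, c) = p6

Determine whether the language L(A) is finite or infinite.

The useful states (reachable from p4 and able to reach an accepting state) are {p4, p7}.
Restricted to these states the transition graph has no cycle, so every accepting path has bounded length and L is finite.

finite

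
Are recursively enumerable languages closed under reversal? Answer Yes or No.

Yes

Reverse the input and run the recogniser for L on it; this accepts exactly Lᴿ.
So the recursively enumerable languages are closed under reversal.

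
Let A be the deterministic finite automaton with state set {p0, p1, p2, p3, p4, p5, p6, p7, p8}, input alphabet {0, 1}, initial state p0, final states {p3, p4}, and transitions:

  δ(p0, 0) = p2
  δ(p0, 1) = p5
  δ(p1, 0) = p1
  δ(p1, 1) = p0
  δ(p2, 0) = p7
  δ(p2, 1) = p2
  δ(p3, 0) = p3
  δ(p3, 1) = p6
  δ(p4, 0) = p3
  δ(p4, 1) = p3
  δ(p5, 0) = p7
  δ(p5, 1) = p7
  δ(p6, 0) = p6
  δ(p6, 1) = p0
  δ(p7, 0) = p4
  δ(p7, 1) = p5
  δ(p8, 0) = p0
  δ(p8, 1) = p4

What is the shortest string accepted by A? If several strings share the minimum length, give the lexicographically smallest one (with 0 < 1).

A breadth-first search from p0 reaches an accepting state first via the path p0 → p2 → p7 → p4 on input 000.
No string of length < 3 is accepted (BFS exhausts all shorter strings without reaching an accepting state), and 000 is the lexicographically least accepting string of length 3.

000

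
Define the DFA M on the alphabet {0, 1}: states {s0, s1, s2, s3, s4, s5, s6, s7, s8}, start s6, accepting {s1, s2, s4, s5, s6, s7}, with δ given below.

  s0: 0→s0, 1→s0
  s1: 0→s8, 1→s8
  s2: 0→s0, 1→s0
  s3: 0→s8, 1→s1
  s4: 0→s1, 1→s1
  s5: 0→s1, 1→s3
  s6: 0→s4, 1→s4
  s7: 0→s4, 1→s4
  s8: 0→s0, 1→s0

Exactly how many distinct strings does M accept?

The useful subgraph on states {s1, s4, s6} is acyclic, so L(M) is finite; the longest accepting path visits 3 useful states, giving maximum string length 2.
Counting accepting paths from s6 by length: 1 of length 0, 2 of length 1, 4 of length 2. Total 7.

7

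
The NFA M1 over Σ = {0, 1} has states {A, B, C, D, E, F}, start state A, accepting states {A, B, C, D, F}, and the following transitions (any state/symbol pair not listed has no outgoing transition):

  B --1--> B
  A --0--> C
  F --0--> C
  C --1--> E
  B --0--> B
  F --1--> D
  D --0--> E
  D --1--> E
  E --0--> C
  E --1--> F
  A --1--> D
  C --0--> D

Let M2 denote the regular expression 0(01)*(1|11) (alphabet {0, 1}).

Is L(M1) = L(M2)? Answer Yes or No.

The empty string ε is accepted by M1 but rejected by M2.
So L(M1) ≠ L(M2).

No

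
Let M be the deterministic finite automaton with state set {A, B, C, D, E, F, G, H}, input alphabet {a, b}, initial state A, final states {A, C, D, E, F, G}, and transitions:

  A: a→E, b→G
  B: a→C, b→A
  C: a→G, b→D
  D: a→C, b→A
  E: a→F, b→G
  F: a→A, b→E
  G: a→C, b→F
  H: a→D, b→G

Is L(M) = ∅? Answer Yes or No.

No

The empty string ε is accepted: the run A ends in the accepting state A.
Since at least one string is accepted, L(M) is not empty.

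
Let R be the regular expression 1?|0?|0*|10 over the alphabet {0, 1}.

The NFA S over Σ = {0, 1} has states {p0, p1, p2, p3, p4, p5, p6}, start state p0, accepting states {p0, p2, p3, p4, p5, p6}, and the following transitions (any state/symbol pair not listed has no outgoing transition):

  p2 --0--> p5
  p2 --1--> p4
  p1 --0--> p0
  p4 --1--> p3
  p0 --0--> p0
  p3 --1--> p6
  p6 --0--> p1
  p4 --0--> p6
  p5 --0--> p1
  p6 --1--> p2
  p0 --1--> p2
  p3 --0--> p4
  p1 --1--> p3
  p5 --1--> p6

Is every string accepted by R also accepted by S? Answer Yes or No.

Converting the expression R to a DFA (subset construction, then merging equivalent states) gives the minimal DFA with states {r0, r1, r2, r3, r4}, start state r0, accepting states {r0, r1, r2, r4} and transitions r0: 0→r1, 1→r2; r1: 0→r1, 1→r3; r2: 0→r4, 1→r3; r3: 0→r3, 1→r3; r4: 0→r3, 1→r3.
Exploring the product automaton R × S from the start pair (r0, p0), following both machines on each input symbol, reaches 11 state pairs: (r0, p0), (r1, p0), (r2, p2), (r3, p2), (r4, p5), (r3, p4), (r3, p5), (r3, p1), (r3, p6), (r3, p3), (r3, p0).
R accepts in {r0, r1, r2, r4} and S accepts in {p0, p2, p3, p4, p5, p6}. The reachable pairs whose R-component is accepting are (r0, p0), (r1, p0), (r2, p2), (r4, p5); in each of them the S-component is accepting too, so the product for L(R) \ L(S) (R-component accepting, S-component rejecting) has no reachable accepting pair and the difference is empty.
Hence every string in L(R) is also in L(S).

Yes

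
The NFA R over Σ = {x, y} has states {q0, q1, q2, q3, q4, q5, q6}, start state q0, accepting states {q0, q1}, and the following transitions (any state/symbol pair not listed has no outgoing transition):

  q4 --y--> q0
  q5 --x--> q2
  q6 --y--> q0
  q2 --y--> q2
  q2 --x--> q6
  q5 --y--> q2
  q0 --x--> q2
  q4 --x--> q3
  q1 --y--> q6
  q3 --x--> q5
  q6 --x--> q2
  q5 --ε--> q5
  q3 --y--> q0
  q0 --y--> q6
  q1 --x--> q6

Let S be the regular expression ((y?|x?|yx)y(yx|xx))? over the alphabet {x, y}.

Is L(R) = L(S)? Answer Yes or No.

No

The string yy is accepted by R but rejected by S.
So L(R) ≠ L(S).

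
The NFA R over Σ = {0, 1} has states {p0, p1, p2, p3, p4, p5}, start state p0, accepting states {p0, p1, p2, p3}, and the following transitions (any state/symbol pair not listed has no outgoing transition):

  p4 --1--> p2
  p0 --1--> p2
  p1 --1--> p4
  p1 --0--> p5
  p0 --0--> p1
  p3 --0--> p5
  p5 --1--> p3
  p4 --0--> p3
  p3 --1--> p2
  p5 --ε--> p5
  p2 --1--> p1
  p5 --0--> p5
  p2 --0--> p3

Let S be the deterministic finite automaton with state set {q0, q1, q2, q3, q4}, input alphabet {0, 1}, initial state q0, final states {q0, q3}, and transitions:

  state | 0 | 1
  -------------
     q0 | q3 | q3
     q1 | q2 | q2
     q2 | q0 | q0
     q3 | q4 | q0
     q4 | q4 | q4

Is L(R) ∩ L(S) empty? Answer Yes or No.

The empty string ε is accepted by both R and S.
Hence L(R) ∩ L(S) ≠ ∅.

No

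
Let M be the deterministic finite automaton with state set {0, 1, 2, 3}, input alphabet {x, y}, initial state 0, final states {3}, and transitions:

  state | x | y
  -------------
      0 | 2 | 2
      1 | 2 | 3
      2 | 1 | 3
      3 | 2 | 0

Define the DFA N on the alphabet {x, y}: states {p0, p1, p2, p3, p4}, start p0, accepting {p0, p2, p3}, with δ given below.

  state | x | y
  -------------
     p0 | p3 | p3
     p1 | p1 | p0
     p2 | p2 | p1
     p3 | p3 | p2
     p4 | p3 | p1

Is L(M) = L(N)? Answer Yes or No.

The string xyxy is accepted by M but rejected by N.
So L(M) ≠ L(N).

No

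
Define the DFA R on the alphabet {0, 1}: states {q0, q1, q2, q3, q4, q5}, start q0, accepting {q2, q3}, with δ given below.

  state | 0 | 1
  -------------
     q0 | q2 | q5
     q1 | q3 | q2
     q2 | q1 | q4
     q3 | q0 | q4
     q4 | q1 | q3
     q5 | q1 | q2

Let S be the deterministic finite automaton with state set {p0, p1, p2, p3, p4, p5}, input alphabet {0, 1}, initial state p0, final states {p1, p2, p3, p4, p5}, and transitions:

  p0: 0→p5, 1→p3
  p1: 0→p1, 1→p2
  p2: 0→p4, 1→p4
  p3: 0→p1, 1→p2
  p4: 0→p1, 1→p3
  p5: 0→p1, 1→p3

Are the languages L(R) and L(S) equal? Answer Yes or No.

The string 1 is accepted by S but rejected by R.
So L(R) ≠ L(S).

No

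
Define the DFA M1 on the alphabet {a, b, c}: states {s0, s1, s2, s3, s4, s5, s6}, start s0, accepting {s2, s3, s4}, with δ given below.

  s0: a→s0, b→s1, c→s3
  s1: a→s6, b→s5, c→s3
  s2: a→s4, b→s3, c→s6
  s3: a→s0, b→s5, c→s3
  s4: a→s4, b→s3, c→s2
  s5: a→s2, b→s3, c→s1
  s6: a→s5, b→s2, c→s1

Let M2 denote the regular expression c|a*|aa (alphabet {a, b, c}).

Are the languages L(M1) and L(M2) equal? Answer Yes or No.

No

The string ac is accepted by M1 but rejected by M2.
So L(M1) ≠ L(M2).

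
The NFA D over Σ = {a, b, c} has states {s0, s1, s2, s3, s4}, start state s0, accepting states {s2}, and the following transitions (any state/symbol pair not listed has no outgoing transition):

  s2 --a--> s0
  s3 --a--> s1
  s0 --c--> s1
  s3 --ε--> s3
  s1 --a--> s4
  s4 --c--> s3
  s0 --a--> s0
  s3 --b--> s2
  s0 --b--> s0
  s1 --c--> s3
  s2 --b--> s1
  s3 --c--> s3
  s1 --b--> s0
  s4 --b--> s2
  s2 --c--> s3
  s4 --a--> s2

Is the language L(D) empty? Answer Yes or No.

The string caa is accepted: the run s0 → s1 → s4 → s2 ends in the accepting state s2.
Since at least one string is accepted, L(D) is not empty.

No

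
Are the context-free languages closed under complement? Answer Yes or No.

CFLs are closed under union, so if they were also closed under complement they would be closed under intersection by De Morgan (L₁ ∩ L₂ is the complement of the union of the complements). But {aⁿbⁿcᵐ} ∩ {aᵐbⁿcⁿ} = {aⁿbⁿcⁿ} is not context-free although both operands are.

No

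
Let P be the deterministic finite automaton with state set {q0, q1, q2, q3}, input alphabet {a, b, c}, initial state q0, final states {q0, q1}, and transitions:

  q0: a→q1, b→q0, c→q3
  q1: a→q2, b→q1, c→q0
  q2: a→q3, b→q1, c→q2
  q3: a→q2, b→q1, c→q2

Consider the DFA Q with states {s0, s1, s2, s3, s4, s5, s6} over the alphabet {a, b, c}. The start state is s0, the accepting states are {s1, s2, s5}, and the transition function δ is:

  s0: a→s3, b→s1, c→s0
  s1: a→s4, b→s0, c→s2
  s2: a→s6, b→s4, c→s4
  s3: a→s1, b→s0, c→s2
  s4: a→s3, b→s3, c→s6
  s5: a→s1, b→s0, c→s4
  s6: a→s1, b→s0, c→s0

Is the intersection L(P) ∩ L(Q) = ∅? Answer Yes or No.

The string b is accepted by both P and Q.
Hence L(P) ∩ L(Q) ≠ ∅.

No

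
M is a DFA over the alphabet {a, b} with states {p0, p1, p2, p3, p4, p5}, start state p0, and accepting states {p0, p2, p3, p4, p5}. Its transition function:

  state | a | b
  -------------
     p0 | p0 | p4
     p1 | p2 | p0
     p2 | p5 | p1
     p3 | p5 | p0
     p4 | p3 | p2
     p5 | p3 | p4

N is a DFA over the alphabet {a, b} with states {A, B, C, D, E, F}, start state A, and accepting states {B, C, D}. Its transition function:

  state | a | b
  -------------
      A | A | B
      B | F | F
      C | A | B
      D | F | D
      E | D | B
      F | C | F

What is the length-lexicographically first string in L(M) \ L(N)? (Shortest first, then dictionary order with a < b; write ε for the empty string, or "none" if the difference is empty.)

The empty string ε is accepted by M but not by N.
Since ε is the unique shortest string, it is the required witness.

ε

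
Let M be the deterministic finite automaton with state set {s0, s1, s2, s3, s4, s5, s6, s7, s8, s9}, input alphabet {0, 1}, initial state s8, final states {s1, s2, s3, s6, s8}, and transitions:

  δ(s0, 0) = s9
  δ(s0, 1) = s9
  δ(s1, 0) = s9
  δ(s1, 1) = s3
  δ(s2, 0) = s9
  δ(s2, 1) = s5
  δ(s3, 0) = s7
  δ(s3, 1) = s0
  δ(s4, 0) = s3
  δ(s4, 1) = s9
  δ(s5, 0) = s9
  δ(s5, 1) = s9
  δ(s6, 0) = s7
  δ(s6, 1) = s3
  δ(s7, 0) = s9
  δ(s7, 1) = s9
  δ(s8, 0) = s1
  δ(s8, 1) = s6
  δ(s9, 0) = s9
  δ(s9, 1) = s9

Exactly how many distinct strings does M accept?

The useful subgraph on states {s1, s3, s6, s8} is acyclic, so L(M) is finite; the longest accepting path visits 3 useful states, giving maximum string length 2.
Counting accepting paths from s8 by length: 1 of length 0, 2 of length 1, 2 of length 2. Total 5.

5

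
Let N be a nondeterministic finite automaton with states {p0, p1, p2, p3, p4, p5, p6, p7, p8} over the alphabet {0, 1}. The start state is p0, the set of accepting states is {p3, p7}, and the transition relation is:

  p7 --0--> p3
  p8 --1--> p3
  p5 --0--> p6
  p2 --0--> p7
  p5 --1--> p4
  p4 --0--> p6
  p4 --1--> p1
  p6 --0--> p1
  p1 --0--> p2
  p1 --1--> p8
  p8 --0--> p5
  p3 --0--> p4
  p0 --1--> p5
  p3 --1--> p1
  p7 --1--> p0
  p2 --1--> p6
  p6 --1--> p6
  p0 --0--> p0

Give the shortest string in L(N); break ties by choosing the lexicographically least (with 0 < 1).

A breadth-first search from p0 reaches an accepting state first via the path p0 → p5 → p6 → p1 → p2 → p7 on input 10000.
No string of length < 5 is accepted (BFS exhausts all shorter strings without reaching an accepting state), and 10000 is the lexicographically least accepting string of length 5.

10000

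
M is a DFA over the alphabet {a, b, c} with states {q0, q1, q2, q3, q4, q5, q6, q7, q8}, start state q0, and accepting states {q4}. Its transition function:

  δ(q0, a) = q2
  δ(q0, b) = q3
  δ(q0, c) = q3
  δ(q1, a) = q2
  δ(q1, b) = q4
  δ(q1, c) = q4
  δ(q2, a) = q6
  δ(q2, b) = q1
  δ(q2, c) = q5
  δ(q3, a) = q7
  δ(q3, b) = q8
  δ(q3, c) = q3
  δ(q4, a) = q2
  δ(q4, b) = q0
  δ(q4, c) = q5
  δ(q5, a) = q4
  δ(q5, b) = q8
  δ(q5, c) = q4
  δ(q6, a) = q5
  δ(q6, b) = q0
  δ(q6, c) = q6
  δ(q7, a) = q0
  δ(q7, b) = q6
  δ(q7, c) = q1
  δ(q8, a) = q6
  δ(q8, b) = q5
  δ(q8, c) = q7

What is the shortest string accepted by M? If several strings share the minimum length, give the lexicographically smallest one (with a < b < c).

A breadth-first search from q0 reaches an accepting state first via the path q0 → q2 → q1 → q4 on input abb.
No string of length < 3 is accepted (BFS exhausts all shorter strings without reaching an accepting state), and abb is the lexicographically least accepting string of length 3.

abb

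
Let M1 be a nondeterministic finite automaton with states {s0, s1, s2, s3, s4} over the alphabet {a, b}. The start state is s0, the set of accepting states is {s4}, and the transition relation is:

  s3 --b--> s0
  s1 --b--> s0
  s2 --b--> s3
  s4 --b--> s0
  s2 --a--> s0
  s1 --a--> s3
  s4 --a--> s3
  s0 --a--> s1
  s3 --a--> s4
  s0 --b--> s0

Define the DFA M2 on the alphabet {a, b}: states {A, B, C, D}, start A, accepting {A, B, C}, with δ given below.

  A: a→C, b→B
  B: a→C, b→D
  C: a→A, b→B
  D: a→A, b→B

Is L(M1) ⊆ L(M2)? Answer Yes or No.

Exploring the product automaton M1 × M2 from the start pair (s0, A), following both machines on each input symbol, reaches 9 state pairs: (s0, A), (s1, C), (s0, B), (s3, A), (s0, D), (s4, C), (s1, A), (s3, C), (s4, A).
M1 accepts in {s4} and M2 accepts in {A, B, C}. The reachable pairs whose M1-component is accepting are (s4, C), (s4, A); in each of them the M2-component is accepting too, so the product for L(M1) \ L(M2) (M1-component accepting, M2-component rejecting) has no reachable accepting pair and the difference is empty.
Hence every string in L(M1) is also in L(M2).

Yes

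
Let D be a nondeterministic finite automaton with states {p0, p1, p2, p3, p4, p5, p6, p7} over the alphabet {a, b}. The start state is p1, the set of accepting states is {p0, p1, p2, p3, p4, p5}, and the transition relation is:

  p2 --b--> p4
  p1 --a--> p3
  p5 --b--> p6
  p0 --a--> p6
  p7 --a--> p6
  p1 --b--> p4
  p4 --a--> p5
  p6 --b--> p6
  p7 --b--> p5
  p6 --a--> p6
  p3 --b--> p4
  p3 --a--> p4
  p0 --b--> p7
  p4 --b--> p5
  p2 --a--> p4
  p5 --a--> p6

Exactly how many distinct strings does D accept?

11

The useful subgraph on states {p1, p3, p4, p5} is acyclic, so L(D) is finite; the longest accepting path visits 4 useful states, giving maximum string length 3.
Counting accepting paths from p1 by length: 1 of length 0, 2 of length 1, 4 of length 2, 4 of length 3. Total 11.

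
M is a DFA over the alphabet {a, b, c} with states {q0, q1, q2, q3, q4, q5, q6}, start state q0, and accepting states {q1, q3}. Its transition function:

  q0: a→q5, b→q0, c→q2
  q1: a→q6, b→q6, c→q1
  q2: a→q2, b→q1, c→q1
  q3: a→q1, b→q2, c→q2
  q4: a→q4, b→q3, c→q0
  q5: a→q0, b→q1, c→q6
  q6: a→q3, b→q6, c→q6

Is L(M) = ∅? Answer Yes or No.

The string ab is accepted: the run q0 → q5 → q1 ends in the accepting state q1.
Since at least one string is accepted, L(M) is not empty.

No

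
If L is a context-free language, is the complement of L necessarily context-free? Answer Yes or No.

No

CFLs are closed under union, so if they were also closed under complement they would be closed under intersection by De Morgan (L₁ ∩ L₂ is the complement of the union of the complements). But {aⁿbⁿcᵐ} ∩ {aᵐbⁿcⁿ} = {aⁿbⁿcⁿ} is not context-free although both operands are.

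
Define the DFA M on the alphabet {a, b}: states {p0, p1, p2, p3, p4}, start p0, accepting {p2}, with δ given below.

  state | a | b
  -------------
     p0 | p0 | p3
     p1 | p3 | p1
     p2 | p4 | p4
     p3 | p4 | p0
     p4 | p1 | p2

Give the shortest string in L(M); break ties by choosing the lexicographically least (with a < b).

A breadth-first search from p0 reaches an accepting state first via the path p0 → p3 → p4 → p2 on input bab.
No string of length < 3 is accepted (BFS exhausts all shorter strings without reaching an accepting state), and bab is the lexicographically least accepting string of length 3.

bab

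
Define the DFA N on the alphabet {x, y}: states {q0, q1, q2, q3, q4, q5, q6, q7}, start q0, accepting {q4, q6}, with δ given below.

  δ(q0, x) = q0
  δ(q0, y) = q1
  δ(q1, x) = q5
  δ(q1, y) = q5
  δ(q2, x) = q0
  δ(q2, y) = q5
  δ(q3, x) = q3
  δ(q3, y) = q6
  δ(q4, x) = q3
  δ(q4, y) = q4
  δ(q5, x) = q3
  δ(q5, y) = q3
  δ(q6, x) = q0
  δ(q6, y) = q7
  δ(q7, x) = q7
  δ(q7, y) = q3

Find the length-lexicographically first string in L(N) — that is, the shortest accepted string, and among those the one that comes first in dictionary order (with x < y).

A breadth-first search from q0 reaches an accepting state first via the path q0 → q1 → q5 → q3 → q6 on input yxxy.
No string of length < 4 is accepted (BFS exhausts all shorter strings without reaching an accepting state), and yxxy is the lexicographically least accepting string of length 4.

yxxy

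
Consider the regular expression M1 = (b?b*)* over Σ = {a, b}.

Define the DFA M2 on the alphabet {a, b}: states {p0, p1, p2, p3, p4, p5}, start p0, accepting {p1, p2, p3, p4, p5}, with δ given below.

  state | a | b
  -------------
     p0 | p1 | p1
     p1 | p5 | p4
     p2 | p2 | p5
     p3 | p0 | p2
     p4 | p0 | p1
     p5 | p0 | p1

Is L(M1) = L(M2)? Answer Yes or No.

The empty string ε is accepted by M1 but rejected by M2.
So L(M1) ≠ L(M2).

No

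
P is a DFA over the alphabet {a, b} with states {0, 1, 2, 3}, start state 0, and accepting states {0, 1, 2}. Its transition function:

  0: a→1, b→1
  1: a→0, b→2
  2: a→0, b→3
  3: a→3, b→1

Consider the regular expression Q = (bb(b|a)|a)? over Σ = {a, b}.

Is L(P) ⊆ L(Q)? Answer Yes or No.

No

The string b is in L(P) but not in L(Q).
So L(P) ⊄ L(Q).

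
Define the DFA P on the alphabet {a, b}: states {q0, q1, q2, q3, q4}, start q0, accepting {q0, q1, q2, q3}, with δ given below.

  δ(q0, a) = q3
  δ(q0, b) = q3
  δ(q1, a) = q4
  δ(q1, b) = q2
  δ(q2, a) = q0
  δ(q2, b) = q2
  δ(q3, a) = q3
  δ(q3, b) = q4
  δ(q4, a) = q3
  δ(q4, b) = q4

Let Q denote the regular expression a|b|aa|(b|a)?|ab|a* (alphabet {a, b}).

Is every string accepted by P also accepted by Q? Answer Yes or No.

No

The string ba is in L(P) but not in L(Q).
So L(P) ⊄ L(Q).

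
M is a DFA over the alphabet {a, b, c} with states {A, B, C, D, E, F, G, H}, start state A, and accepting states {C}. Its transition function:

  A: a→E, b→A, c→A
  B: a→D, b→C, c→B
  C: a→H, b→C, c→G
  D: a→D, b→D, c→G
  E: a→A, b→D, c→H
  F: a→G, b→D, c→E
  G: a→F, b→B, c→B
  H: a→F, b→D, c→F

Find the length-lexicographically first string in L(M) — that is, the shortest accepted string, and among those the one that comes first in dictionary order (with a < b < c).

abcbb

A breadth-first search from A reaches an accepting state first via the path A → E → D → G → B → C on input abcbb.
No string of length < 5 is accepted (BFS exhausts all shorter strings without reaching an accepting state), and abcbb is the lexicographically least accepting string of length 5.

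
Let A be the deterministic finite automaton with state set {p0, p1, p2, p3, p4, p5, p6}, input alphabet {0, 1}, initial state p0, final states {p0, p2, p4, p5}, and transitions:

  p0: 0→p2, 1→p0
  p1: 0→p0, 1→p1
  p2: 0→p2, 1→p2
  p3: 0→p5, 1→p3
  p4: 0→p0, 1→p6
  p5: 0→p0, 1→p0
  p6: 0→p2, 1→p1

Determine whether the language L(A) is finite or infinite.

State p0 is reachable from the start and can reach an accepting state, and it lies on the cycle p0 → p0.
Traversing that cycle any number of times yields accepted strings of unbounded length, so the language is infinite.

infinite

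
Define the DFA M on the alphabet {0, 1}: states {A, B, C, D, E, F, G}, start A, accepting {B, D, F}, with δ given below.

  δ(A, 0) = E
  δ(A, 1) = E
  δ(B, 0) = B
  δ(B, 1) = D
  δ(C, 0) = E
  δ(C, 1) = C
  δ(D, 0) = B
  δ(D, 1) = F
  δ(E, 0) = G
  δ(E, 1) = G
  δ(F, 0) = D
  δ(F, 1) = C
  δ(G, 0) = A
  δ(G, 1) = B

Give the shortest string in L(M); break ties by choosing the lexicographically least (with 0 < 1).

001

A breadth-first search from A reaches an accepting state first via the path A → E → G → B on input 001.
No string of length < 3 is accepted (BFS exhausts all shorter strings without reaching an accepting state), and 001 is the lexicographically least accepting string of length 3.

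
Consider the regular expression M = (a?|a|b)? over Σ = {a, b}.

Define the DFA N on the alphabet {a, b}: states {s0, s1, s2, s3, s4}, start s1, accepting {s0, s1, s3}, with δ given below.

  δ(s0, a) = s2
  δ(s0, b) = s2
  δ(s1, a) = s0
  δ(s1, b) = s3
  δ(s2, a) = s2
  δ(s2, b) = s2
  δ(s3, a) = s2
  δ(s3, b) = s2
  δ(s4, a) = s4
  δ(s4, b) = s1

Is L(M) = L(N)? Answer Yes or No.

Converting the expression M to a DFA (subset construction, then merging equivalent states) gives the minimal DFA with states {m0, m1, m2}, start state m0, accepting states {m0, m1} and transitions m0: a→m1, b→m1; m1: a→m2, b→m2; m2: a→m2, b→m2.
Exploring the product automaton M × N from the start pair (m0, s1), following both machines on each input symbol, reaches 4 state pairs: (m0, s1), (m1, s0), (m1, s3), (m2, s2).
M accepts in {m0, m1} and N accepts in {s0, s1, s3}. In every reachable pair the two components are either both accepting — (m0, s1), (m1, s0), (m1, s3) — or both non-accepting, so no string is accepted by exactly one of the machines: L(M) \ L(N) and L(N) \ L(M) are both empty.
Hence every string is accepted by M iff it is accepted by N, and the two languages coincide.

Yes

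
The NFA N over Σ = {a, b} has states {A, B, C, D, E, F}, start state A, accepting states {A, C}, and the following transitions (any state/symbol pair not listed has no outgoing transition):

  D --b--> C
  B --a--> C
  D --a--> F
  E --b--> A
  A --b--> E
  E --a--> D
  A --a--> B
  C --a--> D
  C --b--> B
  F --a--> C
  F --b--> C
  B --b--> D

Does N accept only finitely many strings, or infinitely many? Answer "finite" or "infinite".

infinite

State B is reachable from the start and can reach an accepting state, and it lies on the cycle B → C → B.
Traversing that cycle any number of times yields accepted strings of unbounded length, so the language is infinite.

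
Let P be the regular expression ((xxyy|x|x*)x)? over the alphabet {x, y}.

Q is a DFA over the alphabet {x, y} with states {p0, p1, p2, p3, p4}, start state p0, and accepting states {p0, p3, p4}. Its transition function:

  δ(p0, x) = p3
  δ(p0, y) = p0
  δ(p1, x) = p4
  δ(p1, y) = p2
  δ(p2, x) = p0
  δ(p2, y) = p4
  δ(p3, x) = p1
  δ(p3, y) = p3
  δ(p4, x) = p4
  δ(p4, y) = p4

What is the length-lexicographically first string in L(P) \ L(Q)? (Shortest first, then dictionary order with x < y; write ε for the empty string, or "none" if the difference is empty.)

xx

The string xx is accepted by P but not by Q.
No shorter string lies in the difference, and xx is the lexicographically first length-2 string in L(P) \ L(Q).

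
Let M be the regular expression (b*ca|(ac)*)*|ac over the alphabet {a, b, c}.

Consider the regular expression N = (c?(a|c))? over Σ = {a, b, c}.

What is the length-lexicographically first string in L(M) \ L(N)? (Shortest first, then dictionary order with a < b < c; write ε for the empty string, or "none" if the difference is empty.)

ac

The string ac is accepted by M but not by N.
No shorter string lies in the difference, and ac is the lexicographically first length-2 string in L(M) \ L(N).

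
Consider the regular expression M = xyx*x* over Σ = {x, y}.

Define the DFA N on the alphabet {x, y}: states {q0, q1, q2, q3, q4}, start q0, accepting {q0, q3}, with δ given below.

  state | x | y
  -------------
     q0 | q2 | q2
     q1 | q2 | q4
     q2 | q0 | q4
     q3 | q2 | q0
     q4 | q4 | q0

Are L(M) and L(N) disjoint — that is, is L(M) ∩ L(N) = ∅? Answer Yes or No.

Yes

Converting the expression M to a DFA (subset construction, then merging equivalent states) gives the minimal DFA with states {m0, m1, m2, m3}, start state m0, accepting states {m3} and transitions m0: x→m1, y→m2; m1: x→m2, y→m3; m2: x→m2, y→m2; m3: x→m3, y→m2.
Exploring the product automaton M × N from the start pair (m0, q0), following both machines on each input symbol, reaches 6 state pairs: (m0, q0), (m1, q2), (m2, q2), (m2, q0), (m3, q4), (m2, q4).
M accepts in {m3} and N accepts in {q0, q3}; no reachable pair has both components accepting, so no string drives both machines to acceptance simultaneously and L(M) ∩ L(N) = ∅.
So no string is accepted by both, and the intersection is empty.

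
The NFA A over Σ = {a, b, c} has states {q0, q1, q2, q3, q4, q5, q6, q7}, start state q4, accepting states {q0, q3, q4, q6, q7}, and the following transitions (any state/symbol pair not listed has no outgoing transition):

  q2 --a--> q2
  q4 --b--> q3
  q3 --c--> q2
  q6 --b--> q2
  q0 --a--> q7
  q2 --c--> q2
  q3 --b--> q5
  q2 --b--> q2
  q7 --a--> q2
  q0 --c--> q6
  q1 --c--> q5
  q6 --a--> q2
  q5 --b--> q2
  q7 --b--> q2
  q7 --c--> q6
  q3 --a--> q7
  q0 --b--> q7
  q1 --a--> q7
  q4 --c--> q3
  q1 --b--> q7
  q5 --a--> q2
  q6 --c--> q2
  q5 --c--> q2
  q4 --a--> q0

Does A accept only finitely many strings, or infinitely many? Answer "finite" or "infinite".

finite

The useful states (reachable from q4 and able to reach an accepting state) are {q0, q3, q4, q6, q7}.
Restricted to these states the transition graph has no cycle, so every accepting path has bounded length and L is finite.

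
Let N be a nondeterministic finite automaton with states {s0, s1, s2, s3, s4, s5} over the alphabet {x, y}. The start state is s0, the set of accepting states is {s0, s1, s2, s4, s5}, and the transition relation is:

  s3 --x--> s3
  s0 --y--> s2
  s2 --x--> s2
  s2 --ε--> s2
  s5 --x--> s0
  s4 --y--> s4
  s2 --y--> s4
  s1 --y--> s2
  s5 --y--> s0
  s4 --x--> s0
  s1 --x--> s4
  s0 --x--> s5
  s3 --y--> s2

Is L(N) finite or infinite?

State s2 is reachable from the start and can reach an accepting state, and it lies on the cycle s2 → s2.
Traversing that cycle any number of times yields accepted strings of unbounded length, so the language is infinite.

infinite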